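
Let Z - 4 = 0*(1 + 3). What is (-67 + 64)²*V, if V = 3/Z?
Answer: 27/4 ≈ 6.7500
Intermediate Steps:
Z = 4 (Z = 4 + 0*(1 + 3) = 4 + 0*4 = 4 + 0 = 4)
V = ¾ (V = 3/4 = 3*(¼) = ¾ ≈ 0.75000)
(-67 + 64)²*V = (-67 + 64)²*(¾) = (-3)²*(¾) = 9*(¾) = 27/4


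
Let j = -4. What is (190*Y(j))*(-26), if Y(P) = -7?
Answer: 34580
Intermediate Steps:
(190*Y(j))*(-26) = (190*(-7))*(-26) = -1330*(-26) = 34580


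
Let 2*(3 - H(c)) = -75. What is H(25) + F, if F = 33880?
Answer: 67841/2 ≈ 33921.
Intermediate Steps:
H(c) = 81/2 (H(c) = 3 - ½*(-75) = 3 + 75/2 = 81/2)
H(25) + F = 81/2 + 33880 = 67841/2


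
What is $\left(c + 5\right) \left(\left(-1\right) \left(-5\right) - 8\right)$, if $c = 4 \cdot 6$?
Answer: $-87$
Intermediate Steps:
$c = 24$
$\left(c + 5\right) \left(\left(-1\right) \left(-5\right) - 8\right) = \left(24 + 5\right) \left(\left(-1\right) \left(-5\right) - 8\right) = 29 \left(5 - 8\right) = 29 \left(-3\right) = -87$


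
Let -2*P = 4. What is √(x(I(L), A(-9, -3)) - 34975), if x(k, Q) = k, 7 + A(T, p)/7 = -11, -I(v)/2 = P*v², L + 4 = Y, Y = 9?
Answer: 15*I*√155 ≈ 186.75*I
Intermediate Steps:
P = -2 (P = -½*4 = -2)
L = 5 (L = -4 + 9 = 5)
I(v) = 4*v² (I(v) = -(-4)*v² = 4*v²)
A(T, p) = -126 (A(T, p) = -49 + 7*(-11) = -49 - 77 = -126)
√(x(I(L), A(-9, -3)) - 34975) = √(4*5² - 34975) = √(4*25 - 34975) = √(100 - 34975) = √(-34875) = 15*I*√155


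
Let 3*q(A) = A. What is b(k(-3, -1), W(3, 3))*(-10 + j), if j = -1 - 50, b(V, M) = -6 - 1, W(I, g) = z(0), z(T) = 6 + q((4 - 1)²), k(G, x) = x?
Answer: 427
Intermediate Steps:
q(A) = A/3
z(T) = 9 (z(T) = 6 + (4 - 1)²/3 = 6 + (⅓)*3² = 6 + (⅓)*9 = 6 + 3 = 9)
W(I, g) = 9
b(V, M) = -7
j = -51
b(k(-3, -1), W(3, 3))*(-10 + j) = -7*(-10 - 51) = -7*(-61) = 427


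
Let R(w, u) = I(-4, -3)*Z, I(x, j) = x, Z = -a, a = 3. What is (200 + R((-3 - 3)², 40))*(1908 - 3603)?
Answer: -359340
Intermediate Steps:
Z = -3 (Z = -1*3 = -3)
R(w, u) = 12 (R(w, u) = -4*(-3) = 12)
(200 + R((-3 - 3)², 40))*(1908 - 3603) = (200 + 12)*(1908 - 3603) = 212*(-1695) = -359340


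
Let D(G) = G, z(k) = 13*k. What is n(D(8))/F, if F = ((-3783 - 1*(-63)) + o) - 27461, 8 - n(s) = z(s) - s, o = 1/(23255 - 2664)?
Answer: 906004/321023985 ≈ 0.0028222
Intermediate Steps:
o = 1/20591 ≈ 4.8565e-5
n(s) = 8 - 12*s (n(s) = 8 - (13*s - s) = 8 - 12*s)
F = -642047970/20591 (F = ((-3783 - 1*(-63)) + 1/20591) - 27461 = ((-3783 + 63) + 1/20591) - 27461 = (-3720 + 1/20591) - 27461 = -76598519/20591 - 27461 = -642047970/20591 ≈ -31181.)
n(D(8))/F = (8 - 12*8)/(-642047970/20591) = (8 - 96)*(-20591/642047970) = -88*(-20591/642047970) = 906004/321023985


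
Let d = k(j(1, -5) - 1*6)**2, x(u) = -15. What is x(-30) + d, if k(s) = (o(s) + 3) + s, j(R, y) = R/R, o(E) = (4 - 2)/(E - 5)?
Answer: -254/25 ≈ -10.160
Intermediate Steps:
o(E) = 2/(-5 + E)
j(R, y) = 1
k(s) = 3 + s + 2/(-5 + s) (k(s) = (2/(-5 + s) + 3) + s = (3 + 2/(-5 + s)) + s = 3 + s + 2/(-5 + s))
d = 121/25 (d = ((2 + (-5 + (1 - 1*6))*(3 + (1 - 1*6)))/(-5 + (1 - 1*6)))**2 = ((2 + (-5 + (1 - 6))*(3 + (1 - 6)))/(-5 + (1 - 6)))**2 = ((2 + (-5 - 5)*(3 - 5))/(-5 - 5))**2 = ((2 - 10*(-2))/(-10))**2 = (-(2 + 20)/10)**2 = (-1/10*22)**2 = (-11/5)**2 = 121/25 ≈ 4.8400)
x(-30) + d = -15 + 121/25 = -254/25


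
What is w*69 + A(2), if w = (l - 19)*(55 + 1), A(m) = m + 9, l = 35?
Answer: 61835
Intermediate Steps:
A(m) = 9 + m
w = 896 (w = (35 - 19)*(55 + 1) = 16*56 = 896)
w*69 + A(2) = 896*69 + (9 + 2) = 61824 + 11 = 61835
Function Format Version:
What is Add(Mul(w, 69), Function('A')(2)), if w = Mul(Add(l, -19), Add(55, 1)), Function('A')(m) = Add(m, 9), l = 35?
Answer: 61835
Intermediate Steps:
Function('A')(m) = Add(9, m)
w = 896 (w = Mul(Add(35, -19), Add(55, 1)) = Mul(16, 56) = 896)
Add(Mul(w, 69), Function('A')(2)) = Add(Mul(896, 69), Add(9, 2)) = Add(61824, 11) = 61835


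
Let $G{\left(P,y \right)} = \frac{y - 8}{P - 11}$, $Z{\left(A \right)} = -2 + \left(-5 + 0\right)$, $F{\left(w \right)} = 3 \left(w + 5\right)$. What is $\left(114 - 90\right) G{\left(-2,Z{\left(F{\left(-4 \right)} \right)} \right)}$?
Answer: $\frac{360}{13} \approx 27.692$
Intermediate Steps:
$F{\left(w \right)} = 15 + 3 w$ ($F{\left(w \right)} = 3 \left(5 + w\right) = 15 + 3 w$)
$Z{\left(A \right)} = -7$ ($Z{\left(A \right)} = -2 - 5 = -7$)
$G{\left(P,y \right)} = \frac{-8 + y}{-11 + P}$
$\left(114 - 90\right) G{\left(-2,Z{\left(F{\left(-4 \right)} \right)} \right)} = \left(114 - 90\right) \frac{-8 - 7}{-11 - 2} = \left(114 - 90\right) \frac{1}{-13} \left(-15\right) = \left(114 - 90\right) \left(\left(- \frac{1}{13}\right) \left(-15\right)\right) = 24 \cdot \frac{15}{13} = \frac{360}{13}$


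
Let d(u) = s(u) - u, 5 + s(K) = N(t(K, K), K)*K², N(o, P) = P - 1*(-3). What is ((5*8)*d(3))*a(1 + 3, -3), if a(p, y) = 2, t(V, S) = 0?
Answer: 3680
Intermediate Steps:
N(o, P) = 3 + P (N(o, P) = P + 3 = 3 + P)
s(K) = -5 + K²*(3 + K) (s(K) = -5 + (3 + K)*K² = -5 + K²*(3 + K))
d(u) = -5 - u + u²*(3 + u) (d(u) = (-5 + u²*(3 + u)) - u = -5 - u + u²*(3 + u))
((5*8)*d(3))*a(1 + 3, -3) = ((5*8)*(-5 - 1*3 + 3²*(3 + 3)))*2 = (40*(-5 - 3 + 9*6))*2 = (40*(-5 - 3 + 54))*2 = (40*46)*2 = 1840*2 = 3680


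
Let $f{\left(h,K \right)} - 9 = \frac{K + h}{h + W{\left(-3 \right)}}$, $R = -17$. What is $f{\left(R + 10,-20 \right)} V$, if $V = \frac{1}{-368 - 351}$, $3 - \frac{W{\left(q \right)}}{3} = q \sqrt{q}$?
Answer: $- \frac{2169}{177593} - \frac{243 i \sqrt{3}}{177593} \approx -0.012213 - 0.00237 i$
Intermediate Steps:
$W{\left(q \right)} = 9 - 3 q^{\frac{3}{2}}$ ($W{\left(q \right)} = 9 - 3 q \sqrt{q} = 9 - 3 q^{\frac{3}{2}}$)
$V = - \frac{1}{719}$ ($V = \frac{1}{-719} = - \frac{1}{719} \approx -0.0013908$)
$f{\left(h,K \right)} = 9 + \frac{K + h}{9 + h + 9 i \sqrt{3}}$ ($f{\left(h,K \right)} = 9 + \frac{K + h}{h + \left(9 - 3 \left(-3\right)^{\frac{3}{2}}\right)} = 9 + \frac{K + h}{h + \left(9 - 3 \left(- 3 i \sqrt{3}\right)\right)} = 9 + \frac{K + h}{h + \left(9 + 9 i \sqrt{3}\right)} = 9 + \frac{K + h}{9 + h + 9 i \sqrt{3}}$)
$f{\left(R + 10,-20 \right)} V = \frac{81 - 20 + 10 \left(-17 + 10\right) + 81 i \sqrt{3}}{9 + \left(-17 + 10\right) + 9 i \sqrt{3}} \left(- \frac{1}{719}\right) = \frac{81 - 20 + 10 \left(-7\right) + 81 i \sqrt{3}}{9 - 7 + 9 i \sqrt{3}} \left(- \frac{1}{719}\right) = \frac{81 - 20 - 70 + 81 i \sqrt{3}}{2 + 9 i \sqrt{3}} \left(- \frac{1}{719}\right) = \frac{-9 + 81 i \sqrt{3}}{2 + 9 i \sqrt{3}} \left(- \frac{1}{719}\right) = - \frac{-9 + 81 i \sqrt{3}}{719 \left(2 + 9 i \sqrt{3}\right)}$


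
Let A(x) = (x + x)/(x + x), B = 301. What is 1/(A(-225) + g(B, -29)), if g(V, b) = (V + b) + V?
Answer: 1/574 ≈ 0.0017422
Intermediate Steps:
g(V, b) = b + 2*V
A(x) = 1 (A(x) = (2*x)/((2*x)) = (2*x)*(1/(2*x)) = 1)
1/(A(-225) + g(B, -29)) = 1/(1 + (-29 + 2*301)) = 1/(1 + (-29 + 602)) = 1/(1 + 573) = 1/574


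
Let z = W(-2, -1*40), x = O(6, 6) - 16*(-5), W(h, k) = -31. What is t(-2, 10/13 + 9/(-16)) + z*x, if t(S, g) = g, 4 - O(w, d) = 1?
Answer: -535141/208 ≈ -2572.8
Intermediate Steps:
O(w, d) = 3 (O(w, d) = 4 - 1*1 = 4 - 1 = 3)
x = 83 (x = 3 - 16*(-5) = 3 + 80 = 83)
z = -31
t(-2, 10/13 + 9/(-16)) + z*x = (10/13 + 9/(-16)) - 31*83 = (10*(1/13) + 9*(-1/16)) - 2573 = (10/13 - 9/16) - 2573 = 43/208 - 2573 = -535141/208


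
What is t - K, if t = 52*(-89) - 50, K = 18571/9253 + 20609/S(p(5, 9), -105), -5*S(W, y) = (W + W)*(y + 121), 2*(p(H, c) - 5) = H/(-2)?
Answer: -848603443/222072 ≈ -3821.3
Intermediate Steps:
p(H, c) = 5 - H/4 (p(H, c) = 5 + (H/(-2))/2 = 5 + (H*(-½))/2 = 5 + (-H/2)/2 = 5 - H/4)
S(W, y) = -2*W*(121 + y)/5 (S(W, y) = -(W + W)*(y + 121)/5 = -2*W*(121 + y)/5)
K = -190249373/222072 (K = 18571/9253 + 20609/((-2*(5 - ¼*5)*(121 - 105)/5)) = 18571*(1/9253) + 20609/((-⅖*(5 - 5/4)*16)) = 18571/9253 + 20609/((-⅖*15/4*16)) = 18571/9253 + 20609/(-24) = 18571/9253 + 20609*(-1/24) = 18571/9253 - 20609/24 = -190249373/222072 ≈ -856.70)
t = -4678 (t = -4628 - 50 = -4678)
t - K = -4678 - 1*(-190249373/222072) = -4678 + 190249373/222072 = -848603443/222072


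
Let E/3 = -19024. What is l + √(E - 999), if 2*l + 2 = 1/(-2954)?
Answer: -5909/5908 + I*√58071 ≈ -1.0002 + 240.98*I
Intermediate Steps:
E = -57072 (E = 3*(-19024) = -57072)
l = -5909/5908 (l = -1 + (½)/(-2954) = -1 + (½)*(-1/2954) = -1 - 1/5908 = -5909/5908 ≈ -1.0002)
l + √(E - 999) = -5909/5908 + √(-57072 - 999) = -5909/5908 + √(-58071) = -5909/5908 + I*√58071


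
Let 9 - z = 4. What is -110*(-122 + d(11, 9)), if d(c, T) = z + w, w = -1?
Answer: 12980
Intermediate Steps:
z = 5 (z = 9 - 1*4 = 9 - 4 = 5)
d(c, T) = 4 (d(c, T) = 5 - 1 = 4)
-110*(-122 + d(11, 9)) = -110*(-122 + 4) = -110*(-118) = 12980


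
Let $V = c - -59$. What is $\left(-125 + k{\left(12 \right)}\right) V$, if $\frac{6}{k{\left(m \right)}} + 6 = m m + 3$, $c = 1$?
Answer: $- \frac{352380}{47} \approx -7497.4$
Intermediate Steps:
$k{\left(m \right)} = \frac{6}{-3 + m^{2}}$ ($k{\left(m \right)} = \frac{6}{-6 + \left(m m + 3\right)} = \frac{6}{-6 + \left(m^{2} + 3\right)} = \frac{6}{-6 + \left(3 + m^{2}\right)} = \frac{6}{-3 + m^{2}}$)
$V = 60$ ($V = 1 - -59 = 1 + 59 = 60$)
$\left(-125 + k{\left(12 \right)}\right) V = \left(-125 + \frac{6}{-3 + 12^{2}}\right) 60 = \left(-125 + \frac{6}{-3 + 144}\right) 60 = \left(-125 + \frac{6}{141}\right) 60 = \left(-125 + 6 \cdot \frac{1}{141}\right) 60 = \left(-125 + \frac{2}{47}\right) 60 = \left(- \frac{5873}{47}\right) 60 = - \frac{352380}{47}$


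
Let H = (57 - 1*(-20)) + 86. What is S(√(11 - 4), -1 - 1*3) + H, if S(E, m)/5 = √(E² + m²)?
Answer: 163 + 5*√23 ≈ 186.98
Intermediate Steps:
S(E, m) = 5*√(E² + m²)
H = 163 (H = (57 + 20) + 86 = 77 + 86 = 163)
S(√(11 - 4), -1 - 1*3) + H = 5*√((√(11 - 4))² + (-1 - 1*3)²) + 163 = 5*√((√7)² + (-1 - 3)²) + 163 = 5*√(7 + (-4)²) + 163 = 5*√(7 + 16) + 163 = 5*√23 + 163 = 163 + 5*√23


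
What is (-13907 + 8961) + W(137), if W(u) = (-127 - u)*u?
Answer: -41114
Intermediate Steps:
W(u) = u*(-127 - u)
(-13907 + 8961) + W(137) = (-13907 + 8961) - 1*137*(127 + 137) = -4946 - 1*137*264 = -4946 - 36168 = -41114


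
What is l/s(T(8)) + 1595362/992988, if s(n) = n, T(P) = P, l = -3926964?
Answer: -121856730173/248247 ≈ -4.9087e+5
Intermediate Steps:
l/s(T(8)) + 1595362/992988 = -3926964/8 + 1595362/992988 = -3926964*⅛ + 1595362*(1/992988) = -981741/2 + 797681/496494 = -121856730173/248247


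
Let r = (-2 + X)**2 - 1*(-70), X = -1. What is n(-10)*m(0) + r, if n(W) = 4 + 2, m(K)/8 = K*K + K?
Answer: 79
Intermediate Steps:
m(K) = 8*K + 8*K**2 (m(K) = 8*(K*K + K) = 8*(K**2 + K) = 8*(K + K**2) = 8*K + 8*K**2)
n(W) = 6
r = 79 (r = (-2 - 1)**2 - 1*(-70) = (-3)**2 + 70 = 9 + 70 = 79)
n(-10)*m(0) + r = 6*(8*0*(1 + 0)) + 79 = 6*(8*0*1) + 79 = 6*0 + 79 = 0 + 79 = 79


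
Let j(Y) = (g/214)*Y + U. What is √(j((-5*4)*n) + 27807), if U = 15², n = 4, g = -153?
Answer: 2*√80398302/107 ≈ 167.60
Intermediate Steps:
U = 225
j(Y) = 225 - 153*Y/214 (j(Y) = (-153/214)*Y + 225 = (-153*1/214)*Y + 225 = -153*Y/214 + 225 = 225 - 153*Y/214)
√(j((-5*4)*n) + 27807) = √((225 - 153*(-5*4)*4/214) + 27807) = √((225 - (-1530)*4/107) + 27807) = √((225 - 153/214*(-80)) + 27807) = √((225 + 6120/107) + 27807) = √(30195/107 + 27807) = √(3005544/107) = 2*√80398302/107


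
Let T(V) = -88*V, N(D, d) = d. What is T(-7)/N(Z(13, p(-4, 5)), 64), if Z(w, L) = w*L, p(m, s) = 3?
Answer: 77/8 ≈ 9.6250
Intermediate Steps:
Z(w, L) = L*w
T(-7)/N(Z(13, p(-4, 5)), 64) = -88*(-7)/64 = 616*(1/64) = 77/8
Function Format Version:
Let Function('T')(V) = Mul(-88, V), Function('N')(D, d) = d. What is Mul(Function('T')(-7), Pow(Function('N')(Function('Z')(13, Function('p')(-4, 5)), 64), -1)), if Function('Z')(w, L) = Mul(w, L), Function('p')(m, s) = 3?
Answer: Rational(77, 8) ≈ 9.6250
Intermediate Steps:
Function('Z')(w, L) = Mul(L, w)
Mul(Function('T')(-7), Pow(Function('N')(Function('Z')(13, Function('p')(-4, 5)), 64), -1)) = Mul(Mul(-88, -7), Pow(64, -1)) = Mul(616, Rational(1, 64)) = Rational(77, 8)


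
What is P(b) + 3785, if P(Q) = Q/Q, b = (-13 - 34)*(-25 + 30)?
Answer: 3786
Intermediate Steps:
b = -235 (b = -47*5 = -235)
P(Q) = 1
P(b) + 3785 = 1 + 3785 = 3786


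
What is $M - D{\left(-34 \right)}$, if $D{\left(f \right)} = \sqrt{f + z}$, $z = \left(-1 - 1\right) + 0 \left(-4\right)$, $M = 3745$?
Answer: $3745 - 6 i \approx 3745.0 - 6.0 i$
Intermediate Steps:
$z = -2$ ($z = \left(-1 - 1\right) + 0 = -2 + 0 = -2$)
$D{\left(f \right)} = \sqrt{-2 + f}$ ($D{\left(f \right)} = \sqrt{f - 2} = \sqrt{-2 + f}$)
$M - D{\left(-34 \right)} = 3745 - \sqrt{-2 - 34} = 3745 - \sqrt{-36} = 3745 - 6 i$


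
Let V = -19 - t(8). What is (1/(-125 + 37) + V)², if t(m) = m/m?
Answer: 3101121/7744 ≈ 400.45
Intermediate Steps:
t(m) = 1
V = -20 (V = -19 - 1*1 = -19 - 1 = -20)
(1/(-125 + 37) + V)² = (1/(-125 + 37) - 20)² = (1/(-88) - 20)² = (-1/88 - 20)² = (-1761/88)² = 3101121/7744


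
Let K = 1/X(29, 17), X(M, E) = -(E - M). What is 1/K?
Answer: 12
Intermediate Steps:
X(M, E) = M - E
K = 1/12 (K = 1/(29 - 1*17) = 1/(29 - 17) = 1/12 ≈ 0.083333)
1/K = 1/(1/12) = 12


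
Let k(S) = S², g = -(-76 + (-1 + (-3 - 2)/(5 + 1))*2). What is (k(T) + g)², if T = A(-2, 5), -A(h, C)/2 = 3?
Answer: 120409/9 ≈ 13379.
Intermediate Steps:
A(h, C) = -6 (A(h, C) = -2*3 = -6)
T = -6
g = 239/3 (g = -(-76 + (-1 - 5/6)*2) = -(-76 + (-1 - 5*⅙)*2) = -(-76 + (-1 - ⅚)*2) = -(-76 - 11/6*2) = -(-76 - 11/3) = -1*(-239/3) = 239/3 ≈ 79.667)
(k(T) + g)² = ((-6)² + 239/3)² = (36 + 239/3)² = (347/3)² = 120409/9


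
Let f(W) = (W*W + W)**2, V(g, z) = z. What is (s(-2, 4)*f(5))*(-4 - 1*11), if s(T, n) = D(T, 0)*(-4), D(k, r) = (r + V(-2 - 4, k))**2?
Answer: 216000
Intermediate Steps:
D(k, r) = (k + r)**2 (D(k, r) = (r + k)**2 = (k + r)**2)
s(T, n) = -4*T**2 (s(T, n) = (T + 0)**2*(-4) = T**2*(-4) = -4*T**2)
f(W) = (W + W**2)**2 (f(W) = (W**2 + W)**2 = (W + W**2)**2)
(s(-2, 4)*f(5))*(-4 - 1*11) = ((-4*(-2)**2)*(5**2*(1 + 5)**2))*(-4 - 1*11) = ((-4*4)*(25*6**2))*(-4 - 11) = -400*36*(-15) = -16*900*(-15) = -14400*(-15) = 216000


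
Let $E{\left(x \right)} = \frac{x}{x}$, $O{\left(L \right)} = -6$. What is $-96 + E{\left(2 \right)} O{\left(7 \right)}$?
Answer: $-102$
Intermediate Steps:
$E{\left(x \right)} = 1$
$-96 + E{\left(2 \right)} O{\left(7 \right)} = -96 + 1 \left(-6\right) = -96 - 6 = -102$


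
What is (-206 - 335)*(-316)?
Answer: 170956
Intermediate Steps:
(-206 - 335)*(-316) = -541*(-316) = 170956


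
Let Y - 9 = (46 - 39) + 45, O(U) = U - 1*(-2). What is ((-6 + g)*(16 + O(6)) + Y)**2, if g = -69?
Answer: 3024121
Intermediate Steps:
O(U) = 2 + U (O(U) = U + 2 = 2 + U)
Y = 61 (Y = 9 + ((46 - 39) + 45) = 9 + (7 + 45) = 9 + 52 = 61)
((-6 + g)*(16 + O(6)) + Y)**2 = ((-6 - 69)*(16 + (2 + 6)) + 61)**2 = (-75*(16 + 8) + 61)**2 = (-75*24 + 61)**2 = (-1800 + 61)**2 = (-1739)**2 = 3024121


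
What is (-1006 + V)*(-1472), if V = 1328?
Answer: -473984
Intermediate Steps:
(-1006 + V)*(-1472) = (-1006 + 1328)*(-1472) = 322*(-1472) = -473984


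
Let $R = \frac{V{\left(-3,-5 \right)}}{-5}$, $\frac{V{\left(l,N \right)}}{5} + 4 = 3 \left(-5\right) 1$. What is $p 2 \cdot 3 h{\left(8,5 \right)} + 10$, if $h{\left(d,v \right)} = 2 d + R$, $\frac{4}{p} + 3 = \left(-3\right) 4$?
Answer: $-46$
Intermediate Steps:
$V{\left(l,N \right)} = -95$ ($V{\left(l,N \right)} = -20 + 5 \cdot 3 \left(-5\right) 1 = -20 + 5 \left(\left(-15\right) 1\right) = -20 + 5 \left(-15\right) = -20 - 75 = -95$)
$R = 19$ ($R = - \frac{95}{-5} = \left(-95\right) \left(- \frac{1}{5}\right) = 19$)
$p = - \frac{4}{15}$ ($p = \frac{4}{-3 - 12} = \frac{4}{-15} = 4 \left(- \frac{1}{15}\right) = - \frac{4}{15} \approx -0.26667$)
$h{\left(d,v \right)} = 19 + 2 d$ ($h{\left(d,v \right)} = 2 d + 19 = 19 + 2 d$)
$p 2 \cdot 3 h{\left(8,5 \right)} + 10 = \left(- \frac{4}{15}\right) 2 \cdot 3 \left(19 + 2 \cdot 8\right) + 10 = \left(- \frac{8}{15}\right) 3 \left(19 + 16\right) + 10 = \left(- \frac{8}{5}\right) 35 + 10 = -56 + 10 = -46$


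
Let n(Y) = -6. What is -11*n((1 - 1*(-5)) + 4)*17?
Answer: 1122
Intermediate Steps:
-11*n((1 - 1*(-5)) + 4)*17 = -11*(-6)*17 = 66*17 = 1122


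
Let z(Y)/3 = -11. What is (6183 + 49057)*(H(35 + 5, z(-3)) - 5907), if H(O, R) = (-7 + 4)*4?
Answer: -326965560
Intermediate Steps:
z(Y) = -33 (z(Y) = 3*(-11) = -33)
H(O, R) = -12 (H(O, R) = -3*4 = -12)
(6183 + 49057)*(H(35 + 5, z(-3)) - 5907) = (6183 + 49057)*(-12 - 5907) = 55240*(-5919) = -326965560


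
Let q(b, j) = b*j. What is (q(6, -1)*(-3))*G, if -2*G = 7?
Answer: -63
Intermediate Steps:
G = -7/2 (G = -1/2*7 = -7/2 ≈ -3.5000)
(q(6, -1)*(-3))*G = ((6*(-1))*(-3))*(-7/2) = -6*(-3)*(-7/2) = 18*(-7/2) = -63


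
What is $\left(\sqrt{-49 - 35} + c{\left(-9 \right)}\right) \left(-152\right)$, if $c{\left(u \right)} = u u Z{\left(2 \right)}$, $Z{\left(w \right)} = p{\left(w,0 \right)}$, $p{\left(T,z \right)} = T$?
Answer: $-24624 - 304 i \sqrt{21} \approx -24624.0 - 1393.1 i$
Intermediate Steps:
$Z{\left(w \right)} = w$
$c{\left(u \right)} = 2 u^{2}$ ($c{\left(u \right)} = u u 2 = u^{2} \cdot 2 = 2 u^{2}$)
$\left(\sqrt{-49 - 35} + c{\left(-9 \right)}\right) \left(-152\right) = \left(\sqrt{-49 - 35} + 2 \left(-9\right)^{2}\right) \left(-152\right) = \left(\sqrt{-84} + 2 \cdot 81\right) \left(-152\right) = \left(2 i \sqrt{21} + 162\right) \left(-152\right) = \left(162 + 2 i \sqrt{21}\right) \left(-152\right) = -24624 - 304 i \sqrt{21}$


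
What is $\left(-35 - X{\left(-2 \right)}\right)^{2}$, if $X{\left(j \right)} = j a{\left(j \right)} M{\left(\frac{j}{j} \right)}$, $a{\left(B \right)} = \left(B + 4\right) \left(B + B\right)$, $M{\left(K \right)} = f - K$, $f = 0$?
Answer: $361$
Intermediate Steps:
$M{\left(K \right)} = - K$ ($M{\left(K \right)} = 0 - K = - K$)
$a{\left(B \right)} = 2 B \left(4 + B\right)$ ($a{\left(B \right)} = \left(4 + B\right) 2 B = 2 B \left(4 + B\right)$)
$X{\left(j \right)} = - 2 j^{2} \left(4 + j\right)$ ($X{\left(j \right)} = j 2 j \left(4 + j\right) \left(- \frac{j}{j}\right) = 2 j^{2} \left(4 + j\right) \left(\left(-1\right) 1\right) = 2 j^{2} \left(4 + j\right) \left(-1\right) = - 2 j^{2} \left(4 + j\right)$)
$\left(-35 - X{\left(-2 \right)}\right)^{2} = \left(-35 - 2 \left(-2\right)^{2} \left(-4 - -2\right)\right)^{2} = \left(-35 - 2 \cdot 4 \left(-4 + 2\right)\right)^{2} = \left(-35 - 2 \cdot 4 \left(-2\right)\right)^{2} = \left(-35 - -16\right)^{2} = \left(-35 + 16\right)^{2} = \left(-19\right)^{2} = 361$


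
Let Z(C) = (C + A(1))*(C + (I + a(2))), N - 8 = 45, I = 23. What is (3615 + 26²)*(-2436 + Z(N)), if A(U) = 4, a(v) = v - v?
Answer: 8135736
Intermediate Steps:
a(v) = 0
N = 53 (N = 8 + 45 = 53)
Z(C) = (4 + C)*(23 + C) (Z(C) = (C + 4)*(C + (23 + 0)) = (4 + C)*(C + 23) = (4 + C)*(23 + C))
(3615 + 26²)*(-2436 + Z(N)) = (3615 + 26²)*(-2436 + (92 + 53² + 27*53)) = (3615 + 676)*(-2436 + (92 + 2809 + 1431)) = 4291*(-2436 + 4332) = 4291*1896 = 8135736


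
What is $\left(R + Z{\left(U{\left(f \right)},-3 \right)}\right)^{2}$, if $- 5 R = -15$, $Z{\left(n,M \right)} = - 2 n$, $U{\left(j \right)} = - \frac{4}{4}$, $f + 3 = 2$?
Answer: $25$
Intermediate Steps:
$f = -1$ ($f = -3 + 2 = -1$)
$U{\left(j \right)} = -1$ ($U{\left(j \right)} = \left(-4\right) \frac{1}{4} = -1$)
$R = 3$ ($R = \left(- \frac{1}{5}\right) \left(-15\right) = 3$)
$\left(R + Z{\left(U{\left(f \right)},-3 \right)}\right)^{2} = \left(3 - -2\right)^{2} = \left(3 + 2\right)^{2} = 5^{2} = 25$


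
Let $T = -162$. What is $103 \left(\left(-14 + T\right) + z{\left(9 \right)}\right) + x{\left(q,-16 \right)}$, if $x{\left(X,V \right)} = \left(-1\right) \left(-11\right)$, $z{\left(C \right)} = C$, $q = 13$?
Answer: $-17190$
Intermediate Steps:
$x{\left(X,V \right)} = 11$
$103 \left(\left(-14 + T\right) + z{\left(9 \right)}\right) + x{\left(q,-16 \right)} = 103 \left(\left(-14 - 162\right) + 9\right) + 11 = 103 \left(-176 + 9\right) + 11 = 103 \left(-167\right) + 11 = -17201 + 11 = -17190$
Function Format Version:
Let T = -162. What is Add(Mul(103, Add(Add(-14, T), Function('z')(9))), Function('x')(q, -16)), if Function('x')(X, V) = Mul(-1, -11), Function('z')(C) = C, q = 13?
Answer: -17190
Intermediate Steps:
Function('x')(X, V) = 11
Add(Mul(103, Add(Add(-14, T), Function('z')(9))), Function('x')(q, -16)) = Add(Mul(103, Add(Add(-14, -162), 9)), 11) = Add(Mul(103, Add(-176, 9)), 11) = Add(Mul(103, -167), 11) = Add(-17201, 11) = -17190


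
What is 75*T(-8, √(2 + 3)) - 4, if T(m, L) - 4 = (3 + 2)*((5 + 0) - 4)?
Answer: 671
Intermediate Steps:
T(m, L) = 9 (T(m, L) = 4 + (3 + 2)*((5 + 0) - 4) = 4 + 5*(5 - 4) = 4 + 5*1 = 4 + 5 = 9)
75*T(-8, √(2 + 3)) - 4 = 75*9 - 4 = 675 - 4 = 671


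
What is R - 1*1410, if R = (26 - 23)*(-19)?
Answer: -1467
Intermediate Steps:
R = -57 (R = 3*(-19) = -57)
R - 1*1410 = -57 - 1*1410 = -57 - 1410 = -1467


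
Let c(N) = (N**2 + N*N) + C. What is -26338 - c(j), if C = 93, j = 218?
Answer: -121479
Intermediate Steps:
c(N) = 93 + 2*N**2 (c(N) = (N**2 + N*N) + 93 = (N**2 + N**2) + 93 = 2*N**2 + 93 = 93 + 2*N**2)
-26338 - c(j) = -26338 - (93 + 2*218**2) = -26338 - (93 + 2*47524) = -26338 - (93 + 95048) = -26338 - 1*95141 = -26338 - 95141 = -121479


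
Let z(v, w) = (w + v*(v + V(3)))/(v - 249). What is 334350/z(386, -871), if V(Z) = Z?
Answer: 5089550/16587 ≈ 306.84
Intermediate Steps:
z(v, w) = (w + v*(3 + v))/(-249 + v) (z(v, w) = (w + v*(v + 3))/(v - 249) = (w + v*(3 + v))/(-249 + v))
334350/z(386, -871) = 334350/(((-871 + 386² + 3*386)/(-249 + 386))) = 334350/(((-871 + 148996 + 1158)/137)) = 334350/(((1/137)*149283)) = 334350/(149283/137) = 334350*(137/149283) = 5089550/16587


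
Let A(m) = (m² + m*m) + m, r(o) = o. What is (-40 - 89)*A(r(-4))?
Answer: -3612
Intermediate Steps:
A(m) = m + 2*m² (A(m) = (m² + m²) + m = 2*m² + m = m + 2*m²)
(-40 - 89)*A(r(-4)) = (-40 - 89)*(-4*(1 + 2*(-4))) = -(-516)*(1 - 8) = -(-516)*(-7) = -129*28 = -3612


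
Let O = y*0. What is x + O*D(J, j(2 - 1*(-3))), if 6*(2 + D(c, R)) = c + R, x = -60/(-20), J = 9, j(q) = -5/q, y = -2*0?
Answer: 3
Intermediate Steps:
y = 0
O = 0 (O = 0*0 = 0)
x = 3 (x = -60*(-1/20) = 3)
D(c, R) = -2 + R/6 + c/6 (D(c, R) = -2 + (c + R)/6 = -2 + (R + c)/6 = -2 + (R/6 + c/6) = -2 + R/6 + c/6)
x + O*D(J, j(2 - 1*(-3))) = 3 + 0*(-2 + (-5/(2 - 1*(-3)))/6 + (⅙)*9) = 3 + 0*(-2 + (-5/(2 + 3))/6 + 3/2) = 3 + 0*(-2 + (-5/5)/6 + 3/2) = 3 + 0*(-2 + (-5*⅕)/6 + 3/2) = 3 + 0*(-2 + (⅙)*(-1) + 3/2) = 3 + 0*(-2 - ⅙ + 3/2) = 3 + 0*(-⅔) = 3 + 0 = 3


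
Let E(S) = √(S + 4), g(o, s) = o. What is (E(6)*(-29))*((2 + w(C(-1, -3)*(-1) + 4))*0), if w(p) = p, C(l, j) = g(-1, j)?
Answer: 0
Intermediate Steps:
C(l, j) = -1
E(S) = √(4 + S)
(E(6)*(-29))*((2 + w(C(-1, -3)*(-1) + 4))*0) = (√(4 + 6)*(-29))*((2 + (-1*(-1) + 4))*0) = (√10*(-29))*((2 + (1 + 4))*0) = (-29*√10)*((2 + 5)*0) = (-29*√10)*(7*0) = -29*√10*0 = 0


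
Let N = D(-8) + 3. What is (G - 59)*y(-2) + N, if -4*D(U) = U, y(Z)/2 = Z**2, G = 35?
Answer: -187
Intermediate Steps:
y(Z) = 2*Z**2
D(U) = -U/4
N = 5 (N = -1/4*(-8) + 3 = 2 + 3 = 5)
(G - 59)*y(-2) + N = (35 - 59)*(2*(-2)**2) + 5 = -48*4 + 5 = -24*8 + 5 = -192 + 5 = -187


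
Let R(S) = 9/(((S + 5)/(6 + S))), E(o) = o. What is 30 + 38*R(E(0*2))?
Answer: 2202/5 ≈ 440.40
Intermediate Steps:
R(S) = 9*(6 + S)/(5 + S) (R(S) = 9/(((5 + S)/(6 + S))) = 9*((6 + S)/(5 + S)) = 9*(6 + S)/(5 + S))
30 + 38*R(E(0*2)) = 30 + 38*(9*(6 + 0*2)/(5 + 0*2)) = 30 + 38*(9*(6 + 0)/(5 + 0)) = 30 + 38*(9*6/5) = 30 + 38*(9*(⅕)*6) = 30 + 38*(54/5) = 30 + 2052/5 = 2202/5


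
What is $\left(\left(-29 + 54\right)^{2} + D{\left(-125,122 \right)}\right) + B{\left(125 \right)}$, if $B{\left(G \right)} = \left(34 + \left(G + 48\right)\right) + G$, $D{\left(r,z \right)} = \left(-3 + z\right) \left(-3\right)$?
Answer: $600$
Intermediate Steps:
$D{\left(r,z \right)} = 9 - 3 z$
$B{\left(G \right)} = 82 + 2 G$ ($B{\left(G \right)} = \left(34 + \left(48 + G\right)\right) + G = \left(82 + G\right) + G = 82 + 2 G$)
$\left(\left(-29 + 54\right)^{2} + D{\left(-125,122 \right)}\right) + B{\left(125 \right)} = \left(\left(-29 + 54\right)^{2} + \left(9 - 366\right)\right) + \left(82 + 2 \cdot 125\right) = \left(25^{2} + \left(9 - 366\right)\right) + \left(82 + 250\right) = \left(625 - 357\right) + 332 = 268 + 332 = 600$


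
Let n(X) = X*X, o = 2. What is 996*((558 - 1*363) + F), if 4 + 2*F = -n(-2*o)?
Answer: 184260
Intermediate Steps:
n(X) = X²
F = -10 (F = -2 + (-(-2*2)²)/2 = -2 + (-1*(-4)²)/2 = -2 + (-1*16)/2 = -2 + (½)*(-16) = -2 - 8 = -10)
996*((558 - 1*363) + F) = 996*((558 - 1*363) - 10) = 996*((558 - 363) - 10) = 996*(195 - 10) = 996*185 = 184260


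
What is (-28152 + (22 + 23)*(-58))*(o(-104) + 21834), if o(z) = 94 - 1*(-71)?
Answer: -676733238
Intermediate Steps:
o(z) = 165 (o(z) = 94 + 71 = 165)
(-28152 + (22 + 23)*(-58))*(o(-104) + 21834) = (-28152 + (22 + 23)*(-58))*(165 + 21834) = (-28152 + 45*(-58))*21999 = (-28152 - 2610)*21999 = -30762*21999 = -676733238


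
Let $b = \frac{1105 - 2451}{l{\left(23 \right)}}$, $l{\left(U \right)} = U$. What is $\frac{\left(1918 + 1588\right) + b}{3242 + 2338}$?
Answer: $\frac{19823}{32085} \approx 0.61783$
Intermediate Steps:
$b = - \frac{1346}{23}$ ($b = \frac{1105 - 2451}{23} = \left(-1346\right) \frac{1}{23} = - \frac{1346}{23} \approx -58.522$)
$\frac{\left(1918 + 1588\right) + b}{3242 + 2338} = \frac{\left(1918 + 1588\right) - \frac{1346}{23}}{3242 + 2338} = \frac{3506 - \frac{1346}{23}}{5580} = \frac{79292}{23} \cdot \frac{1}{5580} = \frac{19823}{32085}$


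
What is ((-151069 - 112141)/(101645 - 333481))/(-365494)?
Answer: -131605/42367333492 ≈ -3.1063e-6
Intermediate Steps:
((-151069 - 112141)/(101645 - 333481))/(-365494) = -263210/(-231836)*(-1/365494) = -263210*(-1/231836)*(-1/365494) = (131605/115918)*(-1/365494) = -131605/42367333492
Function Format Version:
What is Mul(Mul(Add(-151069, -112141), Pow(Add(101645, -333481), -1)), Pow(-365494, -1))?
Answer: Rational(-131605, 42367333492) ≈ -3.1063e-6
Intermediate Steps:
Mul(Mul(Add(-151069, -112141), Pow(Add(101645, -333481), -1)), Pow(-365494, -1)) = Mul(Mul(-263210, Pow(-231836, -1)), Rational(-1, 365494)) = Mul(Mul(-263210, Rational(-1, 231836)), Rational(-1, 365494)) = Mul(Rational(131605, 115918), Rational(-1, 365494)) = Rational(-131605, 42367333492)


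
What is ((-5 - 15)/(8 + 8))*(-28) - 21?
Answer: 14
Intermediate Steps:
((-5 - 15)/(8 + 8))*(-28) - 21 = -20/16*(-28) - 21 = -20*1/16*(-28) - 21 = -5/4*(-28) - 21 = 35 - 21 = 14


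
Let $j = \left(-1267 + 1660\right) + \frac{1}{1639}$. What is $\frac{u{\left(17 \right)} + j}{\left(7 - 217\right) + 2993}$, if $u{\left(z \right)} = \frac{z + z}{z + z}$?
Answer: $\frac{645767}{4561337} \approx 0.14157$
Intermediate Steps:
$u{\left(z \right)} = 1$ ($u{\left(z \right)} = \frac{2 z}{2 z} = 2 z \frac{1}{2 z} = 1$)
$j = \frac{644128}{1639}$ ($j = 393 + \frac{1}{1639} = \frac{644128}{1639} \approx 393.0$)
$\frac{u{\left(17 \right)} + j}{\left(7 - 217\right) + 2993} = \frac{1 + \frac{644128}{1639}}{\left(7 - 217\right) + 2993} = \frac{645767}{1639 \left(\left(7 - 217\right) + 2993\right)} = \frac{645767}{1639 \left(-210 + 2993\right)} = \frac{645767}{1639 \cdot 2783} = \frac{645767}{1639} \cdot \frac{1}{2783} = \frac{645767}{4561337}$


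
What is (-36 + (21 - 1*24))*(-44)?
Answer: 1716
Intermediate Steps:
(-36 + (21 - 1*24))*(-44) = (-36 + (21 - 24))*(-44) = (-36 - 3)*(-44) = -39*(-44) = 1716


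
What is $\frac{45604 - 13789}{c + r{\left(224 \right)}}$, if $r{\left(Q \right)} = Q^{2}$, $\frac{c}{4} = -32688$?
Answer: $- \frac{31815}{80576} \approx -0.39484$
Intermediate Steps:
$c = -130752$ ($c = 4 \left(-32688\right) = -130752$)
$\frac{45604 - 13789}{c + r{\left(224 \right)}} = \frac{45604 - 13789}{-130752 + 224^{2}} = \frac{31815}{-130752 + 50176} = \frac{31815}{-80576} = 31815 \left(- \frac{1}{80576}\right) = - \frac{31815}{80576}$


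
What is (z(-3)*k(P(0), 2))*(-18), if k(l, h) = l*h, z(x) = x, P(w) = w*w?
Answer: 0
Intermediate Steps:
P(w) = w²
k(l, h) = h*l
(z(-3)*k(P(0), 2))*(-18) = -6*0²*(-18) = -6*0*(-18) = -3*0*(-18) = 0*(-18) = 0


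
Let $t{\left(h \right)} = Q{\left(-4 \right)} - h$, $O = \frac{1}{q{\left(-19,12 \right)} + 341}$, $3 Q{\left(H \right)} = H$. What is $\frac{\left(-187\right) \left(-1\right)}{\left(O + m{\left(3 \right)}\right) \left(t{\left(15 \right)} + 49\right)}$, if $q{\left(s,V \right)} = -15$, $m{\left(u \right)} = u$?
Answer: $\frac{8313}{4361} \approx 1.9062$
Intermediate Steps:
$Q{\left(H \right)} = \frac{H}{3}$
$O = \frac{1}{326}$ ($O = \frac{1}{-15 + 341} = \frac{1}{326} \approx 0.0030675$)
$t{\left(h \right)} = - \frac{4}{3} - h$ ($t{\left(h \right)} = \frac{1}{3} \left(-4\right) - h = - \frac{4}{3} - h$)
$\frac{\left(-187\right) \left(-1\right)}{\left(O + m{\left(3 \right)}\right) \left(t{\left(15 \right)} + 49\right)} = \frac{\left(-187\right) \left(-1\right)}{\left(\frac{1}{326} + 3\right) \left(\left(- \frac{4}{3} - 15\right) + 49\right)} = \frac{187}{\frac{979}{326} \left(\left(- \frac{4}{3} - 15\right) + 49\right)} = \frac{187}{\frac{979}{326} \left(- \frac{49}{3} + 49\right)} = \frac{187}{\frac{979}{326} \cdot \frac{98}{3}} = \frac{187}{\frac{47971}{489}} = 187 \cdot \frac{489}{47971} = \frac{8313}{4361}$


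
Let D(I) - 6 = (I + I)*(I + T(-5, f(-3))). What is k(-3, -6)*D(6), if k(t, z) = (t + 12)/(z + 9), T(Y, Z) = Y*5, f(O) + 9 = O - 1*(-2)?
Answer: -666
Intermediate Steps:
f(O) = -7 + O (f(O) = -9 + (O - 1*(-2)) = -9 + (O + 2) = -9 + (2 + O) = -7 + O)
T(Y, Z) = 5*Y
k(t, z) = (12 + t)/(9 + z)
D(I) = 6 + 2*I*(-25 + I) (D(I) = 6 + (I + I)*(I + 5*(-5)) = 6 + (2*I)*(I - 25) = 6 + (2*I)*(-25 + I) = 6 + 2*I*(-25 + I))
k(-3, -6)*D(6) = ((12 - 3)/(9 - 6))*(6 - 50*6 + 2*6²) = (9/3)*(6 - 300 + 2*36) = ((⅓)*9)*(6 - 300 + 72) = 3*(-222) = -666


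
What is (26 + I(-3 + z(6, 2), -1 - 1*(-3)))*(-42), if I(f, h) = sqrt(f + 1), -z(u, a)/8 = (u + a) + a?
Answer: -1092 - 42*I*sqrt(82) ≈ -1092.0 - 380.33*I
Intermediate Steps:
z(u, a) = -16*a - 8*u (z(u, a) = -8*((u + a) + a) = -8*((a + u) + a) = -8*(u + 2*a) = -16*a - 8*u)
I(f, h) = sqrt(1 + f)
(26 + I(-3 + z(6, 2), -1 - 1*(-3)))*(-42) = (26 + sqrt(1 + (-3 + (-16*2 - 8*6))))*(-42) = (26 + sqrt(1 + (-3 + (-32 - 48))))*(-42) = (26 + sqrt(1 + (-3 - 80)))*(-42) = (26 + sqrt(1 - 83))*(-42) = (26 + sqrt(-82))*(-42) = (26 + I*sqrt(82))*(-42) = -1092 - 42*I*sqrt(82)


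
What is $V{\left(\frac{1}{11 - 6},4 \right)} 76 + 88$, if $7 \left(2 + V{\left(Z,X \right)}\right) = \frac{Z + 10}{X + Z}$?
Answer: $- \frac{1844}{49} \approx -37.633$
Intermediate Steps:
$V{\left(Z,X \right)} = -2 + \frac{10 + Z}{7 \left(X + Z\right)}$ ($V{\left(Z,X \right)} = -2 + \frac{\left(Z + 10\right) \frac{1}{X + Z}}{7} = -2 + \frac{\left(10 + Z\right) \frac{1}{X + Z}}{7} = -2 + \frac{\frac{1}{X + Z} \left(10 + Z\right)}{7} = -2 + \frac{10 + Z}{7 \left(X + Z\right)}$)
$V{\left(\frac{1}{11 - 6},4 \right)} 76 + 88 = \frac{10 - 56 - \frac{13}{11 - 6}}{7 \left(4 + \frac{1}{11 - 6}\right)} 76 + 88 = \frac{10 - 56 - \frac{13}{5}}{7 \left(4 + \frac{1}{5}\right)} 76 + 88 = \frac{10 - 56 - \frac{13}{5}}{7 \cdot \frac{21}{5}} \cdot 76 + 88 = \frac{1}{7} \cdot \frac{5}{21} \left(- \frac{243}{5}\right) 76 + 88 = \left(- \frac{81}{49}\right) 76 + 88 = - \frac{6156}{49} + 88 = - \frac{1844}{49}$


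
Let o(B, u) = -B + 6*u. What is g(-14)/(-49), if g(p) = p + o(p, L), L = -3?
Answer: 18/49 ≈ 0.36735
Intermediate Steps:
g(p) = -18 (g(p) = p + (-p + 6*(-3)) = p + (-p - 18) = p + (-18 - p) = -18)
g(-14)/(-49) = -18/(-49) = -18*(-1/49) = 18/49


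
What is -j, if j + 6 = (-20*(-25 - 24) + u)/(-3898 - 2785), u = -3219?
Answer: 37859/6683 ≈ 5.6650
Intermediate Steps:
j = -37859/6683 (j = -6 + (-20*(-25 - 24) - 3219)/(-3898 - 2785) = -6 + (-20*(-49) - 3219)/(-6683) = -6 + (980 - 3219)*(-1/6683) = -6 - 2239*(-1/6683) = -6 + 2239/6683 = -37859/6683 ≈ -5.6650)
-j = -1*(-37859/6683) = 37859/6683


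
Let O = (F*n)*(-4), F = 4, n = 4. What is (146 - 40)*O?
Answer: -6784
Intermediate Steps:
O = -64 (O = (4*4)*(-4) = 16*(-4) = -64)
(146 - 40)*O = (146 - 40)*(-64) = 106*(-64) = -6784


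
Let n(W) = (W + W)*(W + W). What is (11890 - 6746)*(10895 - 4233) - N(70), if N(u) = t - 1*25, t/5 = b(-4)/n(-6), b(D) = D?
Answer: 1233696713/36 ≈ 3.4269e+7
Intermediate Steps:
n(W) = 4*W**2 (n(W) = (2*W)*(2*W) = 4*W**2)
t = -5/36 (t = 5*(-4/(4*(-6)**2)) = 5*(-4/(4*36)) = 5*(-4/144) = 5*(-4*1/144) = 5*(-1/36) = -5/36 ≈ -0.13889)
N(u) = -905/36 (N(u) = -5/36 - 1*25 = -5/36 - 25 = -905/36)
(11890 - 6746)*(10895 - 4233) - N(70) = (11890 - 6746)*(10895 - 4233) - 1*(-905/36) = 5144*6662 + 905/36 = 34269328 + 905/36 = 1233696713/36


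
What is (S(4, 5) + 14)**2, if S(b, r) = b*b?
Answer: 900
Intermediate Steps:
S(b, r) = b**2
(S(4, 5) + 14)**2 = (4**2 + 14)**2 = (16 + 14)**2 = 30**2 = 900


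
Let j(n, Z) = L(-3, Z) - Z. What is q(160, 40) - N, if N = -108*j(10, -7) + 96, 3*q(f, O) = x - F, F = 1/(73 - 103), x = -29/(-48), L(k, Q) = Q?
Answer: -7663/80 ≈ -95.787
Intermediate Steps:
x = 29/48 (x = -29*(-1/48) = 29/48 ≈ 0.60417)
j(n, Z) = 0 (j(n, Z) = Z - Z = 0)
F = -1/30 (F = 1/(-30) = -1/30 ≈ -0.033333)
q(f, O) = 17/80 (q(f, O) = (29/48 - 1*(-1/30))/3 = (29/48 + 1/30)/3 = (⅓)*(51/80) = 17/80)
N = 96 (N = -108*0 + 96 = 0 + 96 = 96)
q(160, 40) - N = 17/80 - 1*96 = 17/80 - 96 = -7663/80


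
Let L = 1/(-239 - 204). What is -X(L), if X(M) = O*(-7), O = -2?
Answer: -14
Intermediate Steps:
L = -1/443 (L = 1/(-443) = -1/443 ≈ -0.0022573)
X(M) = 14 (X(M) = -2*(-7) = 14)
-X(L) = -1*14 = -14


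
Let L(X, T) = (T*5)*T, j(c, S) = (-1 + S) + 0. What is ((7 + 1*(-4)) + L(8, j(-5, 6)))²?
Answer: 16384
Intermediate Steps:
j(c, S) = -1 + S
L(X, T) = 5*T² (L(X, T) = (5*T)*T = 5*T²)
((7 + 1*(-4)) + L(8, j(-5, 6)))² = ((7 + 1*(-4)) + 5*(-1 + 6)²)² = ((7 - 4) + 5*5²)² = (3 + 5*25)² = (3 + 125)² = 128² = 16384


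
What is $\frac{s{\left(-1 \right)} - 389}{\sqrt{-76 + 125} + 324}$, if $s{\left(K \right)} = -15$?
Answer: $- \frac{404}{331} \approx -1.2205$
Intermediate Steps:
$\frac{s{\left(-1 \right)} - 389}{\sqrt{-76 + 125} + 324} = \frac{-15 - 389}{\sqrt{-76 + 125} + 324} = - \frac{404}{\sqrt{49} + 324} = - \frac{404}{7 + 324} = - \frac{404}{331}$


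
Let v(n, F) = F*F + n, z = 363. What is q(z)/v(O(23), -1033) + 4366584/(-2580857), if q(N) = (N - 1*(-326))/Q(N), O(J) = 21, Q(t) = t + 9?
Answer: -1733378890022807/1024509692536440 ≈ -1.6919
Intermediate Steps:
Q(t) = 9 + t
v(n, F) = n + F² (v(n, F) = F² + n = n + F²)
q(N) = (326 + N)/(9 + N) (q(N) = (N - 1*(-326))/(9 + N) = (N + 326)/(9 + N) = (326 + N)/(9 + N))
q(z)/v(O(23), -1033) + 4366584/(-2580857) = ((326 + 363)/(9 + 363))/(21 + (-1033)²) + 4366584/(-2580857) = (689/372)/(21 + 1067089) + 4366584*(-1/2580857) = ((1/372)*689)/1067110 - 4366584/2580857 = (689/372)*(1/1067110) - 4366584/2580857 = 689/396964920 - 4366584/2580857 = -1733378890022807/1024509692536440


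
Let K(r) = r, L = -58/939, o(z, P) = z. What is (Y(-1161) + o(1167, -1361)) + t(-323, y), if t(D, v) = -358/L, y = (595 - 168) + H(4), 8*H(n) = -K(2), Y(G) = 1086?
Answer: 233418/29 ≈ 8048.9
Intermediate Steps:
L = -58/939 (L = -58*1/939 = -58/939 ≈ -0.061768)
H(n) = -¼ (H(n) = (-1*2)/8 = (⅛)*(-2) = -¼)
y = 1707/4 (y = (595 - 168) - ¼ = 427 - ¼ = 1707/4 ≈ 426.75)
t(D, v) = 168081/29 (t(D, v) = -358/(-58/939) = -358*(-939/58) = 168081/29)
(Y(-1161) + o(1167, -1361)) + t(-323, y) = (1086 + 1167) + 168081/29 = 2253 + 168081/29 = 233418/29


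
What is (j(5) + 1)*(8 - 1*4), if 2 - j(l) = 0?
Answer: 12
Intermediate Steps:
j(l) = 2 (j(l) = 2 - 1*0 = 2 + 0 = 2)
(j(5) + 1)*(8 - 1*4) = (2 + 1)*(8 - 1*4) = 3*(8 - 4) = 3*4 = 12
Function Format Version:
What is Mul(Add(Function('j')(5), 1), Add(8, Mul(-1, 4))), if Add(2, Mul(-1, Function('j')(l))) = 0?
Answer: 12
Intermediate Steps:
Function('j')(l) = 2 (Function('j')(l) = Add(2, Mul(-1, 0)) = Add(2, 0) = 2)
Mul(Add(Function('j')(5), 1), Add(8, Mul(-1, 4))) = Mul(Add(2, 1), Add(8, Mul(-1, 4))) = Mul(3, Add(8, -4)) = Mul(3, 4) = 12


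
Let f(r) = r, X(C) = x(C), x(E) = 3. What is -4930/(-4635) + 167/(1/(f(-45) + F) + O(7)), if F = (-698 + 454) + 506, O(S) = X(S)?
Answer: 34236425/604404 ≈ 56.645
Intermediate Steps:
X(C) = 3
O(S) = 3
F = 262 (F = -244 + 506 = 262)
-4930/(-4635) + 167/(1/(f(-45) + F) + O(7)) = -4930/(-4635) + 167/(1/(-45 + 262) + 3) = -4930*(-1/4635) + 167/(1/217 + 3) = 986/927 + 167/(1/217 + 3) = 986/927 + 167/(652/217) = 986/927 + 167*(217/652) = 986/927 + 36239/652 = 34236425/604404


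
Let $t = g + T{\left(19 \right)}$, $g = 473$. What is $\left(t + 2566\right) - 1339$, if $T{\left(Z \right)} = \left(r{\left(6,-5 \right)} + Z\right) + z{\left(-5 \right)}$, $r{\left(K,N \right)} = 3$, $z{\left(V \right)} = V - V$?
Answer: $1722$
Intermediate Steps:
$z{\left(V \right)} = 0$
$T{\left(Z \right)} = 3 + Z$ ($T{\left(Z \right)} = \left(3 + Z\right) + 0 = 3 + Z$)
$t = 495$ ($t = 473 + \left(3 + 19\right) = 473 + 22 = 495$)
$\left(t + 2566\right) - 1339 = \left(495 + 2566\right) - 1339 = 3061 + \left(-1348 + 9\right) = 3061 - 1339 = 1722$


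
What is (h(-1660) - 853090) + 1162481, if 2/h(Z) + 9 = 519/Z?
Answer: 4782872149/15459 ≈ 3.0939e+5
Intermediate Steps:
h(Z) = 2/(-9 + 519/Z)
(h(-1660) - 853090) + 1162481 = (-2*(-1660)/(-519 + 9*(-1660)) - 853090) + 1162481 = (-2*(-1660)/(-519 - 14940) - 853090) + 1162481 = (-2*(-1660)/(-15459) - 853090) + 1162481 = (-2*(-1660)*(-1/15459) - 853090) + 1162481 = (-3320/15459 - 853090) + 1162481 = -13187921630/15459 + 1162481 = 4782872149/15459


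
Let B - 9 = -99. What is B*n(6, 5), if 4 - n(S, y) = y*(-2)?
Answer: -1260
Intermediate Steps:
B = -90 (B = 9 - 99 = -90)
n(S, y) = 4 + 2*y (n(S, y) = 4 - y*(-2) = 4 - (-2)*y = 4 + 2*y)
B*n(6, 5) = -90*(4 + 2*5) = -90*(4 + 10) = -90*14 = -1260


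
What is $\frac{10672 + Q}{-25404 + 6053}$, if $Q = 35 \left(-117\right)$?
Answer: $- \frac{6577}{19351} \approx -0.33988$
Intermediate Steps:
$Q = -4095$
$\frac{10672 + Q}{-25404 + 6053} = \frac{10672 - 4095}{-25404 + 6053} = \frac{6577}{-19351} = 6577 \left(- \frac{1}{19351}\right) = - \frac{6577}{19351}$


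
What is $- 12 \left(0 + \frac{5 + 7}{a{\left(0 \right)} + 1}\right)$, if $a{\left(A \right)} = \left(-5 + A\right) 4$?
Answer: $\frac{144}{19} \approx 7.5789$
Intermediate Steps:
$a{\left(A \right)} = -20 + 4 A$
$- 12 \left(0 + \frac{5 + 7}{a{\left(0 \right)} + 1}\right) = - 12 \left(0 + \frac{5 + 7}{\left(-20 + 4 \cdot 0\right) + 1}\right) = - 12 \left(0 + \frac{12}{\left(-20 + 0\right) + 1}\right) = - 12 \left(0 + \frac{12}{-20 + 1}\right) = - 12 \left(0 + \frac{12}{-19}\right) = - 12 \left(0 + 12 \left(- \frac{1}{19}\right)\right) = - 12 \left(0 - \frac{12}{19}\right) = \left(-12\right) \left(- \frac{12}{19}\right) = \frac{144}{19}$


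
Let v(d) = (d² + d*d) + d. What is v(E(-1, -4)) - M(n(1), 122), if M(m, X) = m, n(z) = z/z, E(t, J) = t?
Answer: 0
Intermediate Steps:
n(z) = 1
v(d) = d + 2*d² (v(d) = (d² + d²) + d = 2*d² + d = d + 2*d²)
v(E(-1, -4)) - M(n(1), 122) = -(1 + 2*(-1)) - 1*1 = -(1 - 2) - 1 = -1*(-1) - 1 = 1 - 1 = 0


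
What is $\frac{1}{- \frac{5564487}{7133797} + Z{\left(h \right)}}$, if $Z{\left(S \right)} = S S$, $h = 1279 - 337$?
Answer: $\frac{7133797}{6330269076621} \approx 1.1269 \cdot 10^{-6}$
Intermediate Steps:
$h = 942$
$Z{\left(S \right)} = S^{2}$
$\frac{1}{- \frac{5564487}{7133797} + Z{\left(h \right)}} = \frac{1}{- \frac{5564487}{7133797} + 942^{2}} = \frac{1}{\left(-5564487\right) \frac{1}{7133797} + 887364} = \frac{1}{- \frac{5564487}{7133797} + 887364} = \frac{1}{\frac{6330269076621}{7133797}} = \frac{7133797}{6330269076621}$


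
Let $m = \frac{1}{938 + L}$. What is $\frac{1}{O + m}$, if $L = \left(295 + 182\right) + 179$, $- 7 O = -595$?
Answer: $\frac{1594}{135491} \approx 0.011765$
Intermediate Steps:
$O = 85$ ($O = \left(- \frac{1}{7}\right) \left(-595\right) = 85$)
$L = 656$ ($L = 477 + 179 = 656$)
$m = \frac{1}{1594}$ ($m = \frac{1}{938 + 656} = \frac{1}{1594} \approx 0.00062735$)
$\frac{1}{O + m} = \frac{1}{85 + \frac{1}{1594}} = \frac{1}{\frac{135491}{1594}} = \frac{1594}{135491}$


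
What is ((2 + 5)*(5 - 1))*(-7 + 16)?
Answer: 252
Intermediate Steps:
((2 + 5)*(5 - 1))*(-7 + 16) = (7*4)*9 = 28*9 = 252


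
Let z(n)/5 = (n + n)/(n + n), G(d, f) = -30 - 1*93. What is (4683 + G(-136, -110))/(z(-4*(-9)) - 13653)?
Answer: -285/853 ≈ -0.33412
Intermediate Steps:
G(d, f) = -123 (G(d, f) = -30 - 93 = -123)
z(n) = 5 (z(n) = 5*((n + n)/(n + n)) = 5*((2*n)/((2*n))) = 5*((2*n)*(1/(2*n))) = 5*1 = 5)
(4683 + G(-136, -110))/(z(-4*(-9)) - 13653) = (4683 - 123)/(5 - 13653) = 4560/(-13648) = 4560*(-1/13648) = -285/853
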